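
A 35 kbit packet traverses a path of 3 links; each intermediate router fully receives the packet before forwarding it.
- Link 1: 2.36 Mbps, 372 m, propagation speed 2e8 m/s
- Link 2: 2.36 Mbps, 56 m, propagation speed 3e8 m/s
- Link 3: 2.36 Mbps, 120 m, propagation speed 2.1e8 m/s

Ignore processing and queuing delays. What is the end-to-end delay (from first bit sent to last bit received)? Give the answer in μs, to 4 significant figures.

44490 μs

L = 35000 bits.
Transmission delay per hop = L/R = 35000/2360000 = 14830.5 μs; 3 hops → 44491.5 μs.
Propagation delays (d/s per hop): 1.86, 0.186667, 0.571429 μs; sum = 2.6181 μs.
End-to-end = 44490 μs.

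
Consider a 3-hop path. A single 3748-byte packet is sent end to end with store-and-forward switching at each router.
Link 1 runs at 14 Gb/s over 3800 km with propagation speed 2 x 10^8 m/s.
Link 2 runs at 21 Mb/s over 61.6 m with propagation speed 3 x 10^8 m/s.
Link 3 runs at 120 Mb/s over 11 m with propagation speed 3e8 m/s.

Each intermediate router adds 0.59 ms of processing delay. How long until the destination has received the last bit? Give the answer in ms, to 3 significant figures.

L = 3748 × 8 = 29984 bits.
Transmission delays (L/R per hop): 0.00214171, 1.42781, 0.249867 ms; sum = 1.67982 ms.
Propagation delays (d/s per hop): 19, 0.000205333, 3.66667e-05 ms; sum = 19.0002 ms.
Processing at 2 router(s): 2 × 0.59 ms = 1.18 ms.
End-to-end = 21.9 ms.

21.9 ms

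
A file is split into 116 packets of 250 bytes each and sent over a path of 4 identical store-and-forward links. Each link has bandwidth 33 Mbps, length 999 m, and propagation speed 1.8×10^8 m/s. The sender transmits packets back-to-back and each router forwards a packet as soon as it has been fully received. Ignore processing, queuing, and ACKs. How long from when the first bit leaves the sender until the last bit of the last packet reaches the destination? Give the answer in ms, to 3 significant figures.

Per-hop transmission t_tx = L/R = 2000/33000000 = 0.0606061 ms.
Per-hop propagation t_prop = 999/180000000 = 0.00555 ms.
Pipeline fill: first packet needs 4·t_tx to clear all hops; remaining 115 packets each add one t_tx.
Total = (4+116-1)·t_tx + 4·t_prop = 119·0.0606061 + 4·0.00555 = 7.23 ms.

7.23 ms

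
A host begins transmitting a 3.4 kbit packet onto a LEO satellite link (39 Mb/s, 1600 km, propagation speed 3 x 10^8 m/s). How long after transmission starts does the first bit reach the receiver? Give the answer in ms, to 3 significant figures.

5.33 ms

First bit experiences only propagation delay: d/s = 1600000/300000000 = 5.33 ms.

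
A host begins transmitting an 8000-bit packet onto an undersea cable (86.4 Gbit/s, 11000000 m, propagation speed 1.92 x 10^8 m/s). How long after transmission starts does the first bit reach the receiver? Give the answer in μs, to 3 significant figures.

57300 μs

First bit experiences only propagation delay: d/s = 11000000/192000000 = 57300 μs.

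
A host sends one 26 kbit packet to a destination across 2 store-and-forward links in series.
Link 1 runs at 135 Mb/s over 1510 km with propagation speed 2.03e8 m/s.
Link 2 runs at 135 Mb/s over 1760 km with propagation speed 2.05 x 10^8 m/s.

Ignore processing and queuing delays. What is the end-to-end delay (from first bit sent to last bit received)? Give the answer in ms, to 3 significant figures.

16.4 ms

L = 26000 bits.
Transmission delay per hop = L/R = 26000/135000000 = 0.192593 ms; 2 hops → 0.385185 ms.
Propagation delays (d/s per hop): 7.43842, 8.58537 ms; sum = 16.0238 ms.
End-to-end = 16.4 ms.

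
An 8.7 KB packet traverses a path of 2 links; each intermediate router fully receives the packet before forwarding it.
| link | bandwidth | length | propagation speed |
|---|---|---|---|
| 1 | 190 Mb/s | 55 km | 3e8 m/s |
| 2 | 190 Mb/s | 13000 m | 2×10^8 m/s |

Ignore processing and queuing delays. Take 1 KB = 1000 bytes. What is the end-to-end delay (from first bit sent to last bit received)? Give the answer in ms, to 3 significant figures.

0.981 ms

L = 69600 bits.
Transmission delay per hop = L/R = 69600/190000000 = 0.366316 ms; 2 hops → 0.732632 ms.
Propagation delays (d/s per hop): 0.183333, 0.065 ms; sum = 0.248333 ms.
End-to-end = 0.981 ms.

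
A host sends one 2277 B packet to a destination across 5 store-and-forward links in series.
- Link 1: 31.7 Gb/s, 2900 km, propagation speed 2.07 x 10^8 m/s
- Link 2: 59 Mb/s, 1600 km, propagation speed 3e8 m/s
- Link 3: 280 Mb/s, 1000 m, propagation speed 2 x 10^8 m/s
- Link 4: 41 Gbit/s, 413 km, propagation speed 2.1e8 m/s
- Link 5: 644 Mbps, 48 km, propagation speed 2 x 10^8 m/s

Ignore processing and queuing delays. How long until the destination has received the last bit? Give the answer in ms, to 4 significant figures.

21.96 ms

L = 2277 × 8 = 18216 bits.
Transmission delays (L/R per hop): 0.000574637, 0.308746, 0.0650571, 0.000444293, 0.0282857 ms; sum = 0.403108 ms.
Propagation delays (d/s per hop): 14.0097, 5.33333, 0.005, 1.96667, 0.24 ms; sum = 21.5547 ms.
End-to-end = 21.96 ms.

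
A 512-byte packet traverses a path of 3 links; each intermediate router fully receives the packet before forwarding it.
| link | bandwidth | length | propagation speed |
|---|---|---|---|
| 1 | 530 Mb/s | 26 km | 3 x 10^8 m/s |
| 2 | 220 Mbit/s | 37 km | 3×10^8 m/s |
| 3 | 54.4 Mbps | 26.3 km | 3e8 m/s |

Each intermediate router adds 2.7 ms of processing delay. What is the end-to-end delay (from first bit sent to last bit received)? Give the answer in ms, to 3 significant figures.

5.80 ms

L = 512 × 8 = 4096 bits.
Transmission delays (L/R per hop): 0.0077283, 0.0186182, 0.0752941 ms; sum = 0.101641 ms.
Propagation delays (d/s per hop): 0.0866667, 0.123333, 0.0876667 ms; sum = 0.297667 ms.
Processing at 2 router(s): 2 × 2.7 ms = 5.4 ms.
End-to-end = 5.80 ms.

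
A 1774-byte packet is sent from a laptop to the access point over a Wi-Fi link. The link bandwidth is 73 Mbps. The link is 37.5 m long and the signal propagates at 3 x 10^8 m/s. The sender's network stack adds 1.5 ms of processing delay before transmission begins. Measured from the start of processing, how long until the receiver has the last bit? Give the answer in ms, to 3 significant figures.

L = 1774 × 8 = 14192 bits.
Transmission delay = L/R = 14192 / 73000000 = 0.194411 ms.
Propagation delay = d/s = 37.5 m / 300000000 m/s = 0.000125 ms.
Plus processing delay 1.5 ms = 1.5 ms.
Total = 1.69 ms.

1.69 ms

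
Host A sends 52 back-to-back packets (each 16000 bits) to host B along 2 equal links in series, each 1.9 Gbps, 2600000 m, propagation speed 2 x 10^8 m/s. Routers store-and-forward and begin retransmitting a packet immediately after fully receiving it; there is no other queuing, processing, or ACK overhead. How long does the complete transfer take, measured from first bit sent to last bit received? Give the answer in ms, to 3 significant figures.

26.4 ms

Per-hop transmission t_tx = L/R = 16000/1900000000 = 0.00842105 ms.
Per-hop propagation t_prop = 2600000/200000000 = 13 ms.
Pipeline fill: first packet needs 2·t_tx to clear all hops; remaining 51 packets each add one t_tx.
Total = (2+52-1)·t_tx + 2·t_prop = 53·0.00842105 + 2·13 = 26.4 ms.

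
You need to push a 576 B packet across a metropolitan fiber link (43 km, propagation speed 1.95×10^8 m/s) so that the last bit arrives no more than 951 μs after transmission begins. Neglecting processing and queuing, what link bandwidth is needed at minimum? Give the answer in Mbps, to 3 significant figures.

6.31 Mbps

L = 4608 bits.
Propagation delay = 43000 / 195000000 = 220.513 μs.
Transmission budget = 951 − 220.513 = 730.487 μs.
R ≥ L / t_tx = 4608 bits / 0.000730487 s = 6.31 Mbps.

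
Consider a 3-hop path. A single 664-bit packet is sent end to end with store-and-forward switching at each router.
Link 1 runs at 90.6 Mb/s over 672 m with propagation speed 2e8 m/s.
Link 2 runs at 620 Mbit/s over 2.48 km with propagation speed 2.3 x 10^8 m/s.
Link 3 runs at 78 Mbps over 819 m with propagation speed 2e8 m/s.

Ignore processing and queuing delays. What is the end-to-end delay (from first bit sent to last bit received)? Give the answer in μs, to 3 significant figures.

35.2 μs

Transmission delays (L/R per hop): 7.32892, 1.07097, 8.51282 μs; sum = 16.9127 μs.
Propagation delays (d/s per hop): 3.36, 10.7826, 4.095 μs; sum = 18.2376 μs.
End-to-end = 35.2 μs.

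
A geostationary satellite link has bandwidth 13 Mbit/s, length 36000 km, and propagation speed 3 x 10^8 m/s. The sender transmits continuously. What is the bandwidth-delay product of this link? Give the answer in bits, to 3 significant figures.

1560000 bits

Propagation delay = 36000000 / 300000000 = 0.12 s.
BDP = R × t_prop = 13000000 × 0.12 = 1560000 bits.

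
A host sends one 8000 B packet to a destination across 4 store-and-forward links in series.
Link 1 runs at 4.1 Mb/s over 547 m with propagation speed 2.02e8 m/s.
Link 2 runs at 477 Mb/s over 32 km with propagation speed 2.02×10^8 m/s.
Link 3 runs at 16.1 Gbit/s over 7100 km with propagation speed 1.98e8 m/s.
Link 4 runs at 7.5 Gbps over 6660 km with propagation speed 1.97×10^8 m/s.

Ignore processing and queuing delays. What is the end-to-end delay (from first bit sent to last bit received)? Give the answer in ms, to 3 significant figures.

85.6 ms

L = 8000 × 8 = 64000 bits.
Transmission delays (L/R per hop): 15.6098, 0.134172, 0.00397516, 0.00853333 ms; sum = 15.7564 ms.
Propagation delays (d/s per hop): 0.00270792, 0.158416, 35.8586, 33.8071 ms; sum = 69.8268 ms.
End-to-end = 85.6 ms.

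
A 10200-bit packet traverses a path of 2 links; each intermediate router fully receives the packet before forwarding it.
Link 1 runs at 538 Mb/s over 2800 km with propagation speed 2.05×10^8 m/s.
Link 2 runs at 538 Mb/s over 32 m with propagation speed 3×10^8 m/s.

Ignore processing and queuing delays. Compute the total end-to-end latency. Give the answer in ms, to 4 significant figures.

Transmission delay per hop = L/R = 10200/538000000 = 0.0189591 ms; 2 hops → 0.0379182 ms.
Propagation delays (d/s per hop): 13.6585, 0.000106667 ms; sum = 13.6586 ms.
End-to-end = 13.70 ms.

13.70 ms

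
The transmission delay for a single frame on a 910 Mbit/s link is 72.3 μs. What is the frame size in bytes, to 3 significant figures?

8220 bytes

L = R × t_tx = 910000000 b/s × 7.23e-05 s = 65793 bits.
In bytes: 65793 / 8 = 8220 bytes.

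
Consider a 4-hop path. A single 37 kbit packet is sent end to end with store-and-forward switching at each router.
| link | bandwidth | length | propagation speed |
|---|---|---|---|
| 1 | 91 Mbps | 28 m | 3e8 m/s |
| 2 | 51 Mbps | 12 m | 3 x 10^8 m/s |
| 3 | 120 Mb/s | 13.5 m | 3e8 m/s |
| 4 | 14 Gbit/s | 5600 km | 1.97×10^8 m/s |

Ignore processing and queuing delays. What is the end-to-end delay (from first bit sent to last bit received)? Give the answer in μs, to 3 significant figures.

29900 μs

L = 37000 bits.
Transmission delays (L/R per hop): 406.593, 725.49, 308.333, 2.64286 μs; sum = 1443.06 μs.
Propagation delays (d/s per hop): 0.0933333, 0.04, 0.045, 28426.4 μs; sum = 28426.6 μs.
End-to-end = 29900 μs.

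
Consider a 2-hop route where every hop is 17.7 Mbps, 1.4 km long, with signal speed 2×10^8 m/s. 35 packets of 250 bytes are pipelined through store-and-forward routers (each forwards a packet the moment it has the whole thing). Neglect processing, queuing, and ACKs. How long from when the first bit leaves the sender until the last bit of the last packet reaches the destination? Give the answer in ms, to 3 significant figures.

Per-hop transmission t_tx = L/R = 2000/17700000 = 0.112994 ms.
Per-hop propagation t_prop = 1400/200000000 = 0.007 ms.
Pipeline fill: first packet needs 2·t_tx to clear all hops; remaining 34 packets each add one t_tx.
Total = (2+35-1)·t_tx + 2·t_prop = 36·0.112994 + 2·0.007 = 4.08 ms.

4.08 ms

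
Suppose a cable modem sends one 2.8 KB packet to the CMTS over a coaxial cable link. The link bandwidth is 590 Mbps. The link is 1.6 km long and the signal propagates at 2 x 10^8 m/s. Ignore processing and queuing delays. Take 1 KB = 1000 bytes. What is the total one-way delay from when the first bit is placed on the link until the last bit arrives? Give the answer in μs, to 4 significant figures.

45.97 μs

L = 22400 bits.
Transmission delay = L/R = 22400 / 590000000 = 37.9661 μs.
Propagation delay = d/s = 1600 m / 200000000 m/s = 8 μs.
Total = 45.97 μs.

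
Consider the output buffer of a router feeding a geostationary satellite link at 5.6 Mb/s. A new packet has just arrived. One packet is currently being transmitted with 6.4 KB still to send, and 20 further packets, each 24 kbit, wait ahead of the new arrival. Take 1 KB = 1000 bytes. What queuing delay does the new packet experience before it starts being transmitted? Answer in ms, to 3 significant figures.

Each queued packet: L/R = 24000/5600000 = 4.28571 ms.
20 queued → 85.7143 ms.
Plus remaining 51200 bits of current packet: 9.14286 ms.
Queuing delay = 94.9 ms.

94.9 ms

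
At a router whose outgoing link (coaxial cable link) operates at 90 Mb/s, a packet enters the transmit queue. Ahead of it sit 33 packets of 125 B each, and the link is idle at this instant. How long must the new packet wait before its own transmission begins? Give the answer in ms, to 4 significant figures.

0.3667 ms

Each queued packet: L/R = 1000/90000000 = 0.0111111 ms.
33 queued → 0.366667 ms.
Queuing delay = 0.3667 ms.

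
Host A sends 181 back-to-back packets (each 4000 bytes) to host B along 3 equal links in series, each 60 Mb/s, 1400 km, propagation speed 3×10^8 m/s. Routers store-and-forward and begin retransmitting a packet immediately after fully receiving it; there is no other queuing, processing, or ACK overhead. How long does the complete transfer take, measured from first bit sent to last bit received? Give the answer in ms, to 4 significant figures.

Per-hop transmission t_tx = L/R = 32000/60000000 = 0.533333 ms.
Per-hop propagation t_prop = 1400000/300000000 = 4.66667 ms.
Pipeline fill: first packet needs 3·t_tx to clear all hops; remaining 180 packets each add one t_tx.
Total = (3+181-1)·t_tx + 3·t_prop = 183·0.533333 + 3·4.66667 = 111.6 ms.

111.6 ms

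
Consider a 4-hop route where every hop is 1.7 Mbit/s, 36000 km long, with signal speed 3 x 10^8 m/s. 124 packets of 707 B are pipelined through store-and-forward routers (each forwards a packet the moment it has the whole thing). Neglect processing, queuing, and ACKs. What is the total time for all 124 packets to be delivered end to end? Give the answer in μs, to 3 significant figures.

903000 μs

Per-hop transmission t_tx = L/R = 5656/1700000 = 3327.06 μs.
Per-hop propagation t_prop = 36000000/300000000 = 120000 μs.
Pipeline fill: first packet needs 4·t_tx to clear all hops; remaining 123 packets each add one t_tx.
Total = (4+124-1)·t_tx + 4·t_prop = 127·3327.06 + 4·120000 = 903000 μs.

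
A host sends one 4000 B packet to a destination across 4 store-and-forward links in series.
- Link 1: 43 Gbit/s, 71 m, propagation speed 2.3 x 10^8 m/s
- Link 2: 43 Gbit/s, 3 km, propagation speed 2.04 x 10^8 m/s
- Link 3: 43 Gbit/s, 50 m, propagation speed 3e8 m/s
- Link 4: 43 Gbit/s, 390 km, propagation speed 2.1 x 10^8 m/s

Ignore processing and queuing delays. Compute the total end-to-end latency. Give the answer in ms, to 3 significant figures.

L = 4000 × 8 = 32000 bits.
Transmission delay per hop = L/R = 32000/43000000000 = 0.000744186 ms; 4 hops → 0.00297674 ms.
Propagation delays (d/s per hop): 0.000308696, 0.0147059, 0.000166667, 1.85714 ms; sum = 1.87232 ms.
End-to-end = 1.88 ms.

1.88 ms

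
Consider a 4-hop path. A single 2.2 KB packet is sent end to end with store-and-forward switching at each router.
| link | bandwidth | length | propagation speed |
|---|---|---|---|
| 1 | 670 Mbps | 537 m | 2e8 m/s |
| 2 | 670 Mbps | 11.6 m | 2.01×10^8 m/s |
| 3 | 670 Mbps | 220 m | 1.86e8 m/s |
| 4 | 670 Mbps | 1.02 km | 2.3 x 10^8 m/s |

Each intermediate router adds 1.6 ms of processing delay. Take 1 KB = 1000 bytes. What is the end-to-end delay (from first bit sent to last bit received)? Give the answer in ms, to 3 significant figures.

L = 17600 bits.
Transmission delay per hop = L/R = 17600/670000000 = 0.0262687 ms; 4 hops → 0.105075 ms.
Propagation delays (d/s per hop): 0.002685, 5.77114e-05, 0.0011828, 0.00443478 ms; sum = 0.00836029 ms.
Processing at 3 router(s): 3 × 1.6 ms = 4.8 ms.
End-to-end = 4.91 ms.

4.91 ms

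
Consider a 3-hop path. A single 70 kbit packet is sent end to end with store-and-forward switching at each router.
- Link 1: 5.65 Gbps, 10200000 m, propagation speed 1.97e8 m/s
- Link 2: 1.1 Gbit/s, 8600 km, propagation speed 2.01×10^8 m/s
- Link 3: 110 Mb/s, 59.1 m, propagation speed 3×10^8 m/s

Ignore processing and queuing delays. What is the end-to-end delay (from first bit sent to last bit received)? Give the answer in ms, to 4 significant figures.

L = 70000 bits.
Transmission delays (L/R per hop): 0.0123894, 0.0636364, 0.636364 ms; sum = 0.712389 ms.
Propagation delays (d/s per hop): 51.7766, 42.7861, 0.000197 ms; sum = 94.5629 ms.
End-to-end = 95.28 ms.

95.28 ms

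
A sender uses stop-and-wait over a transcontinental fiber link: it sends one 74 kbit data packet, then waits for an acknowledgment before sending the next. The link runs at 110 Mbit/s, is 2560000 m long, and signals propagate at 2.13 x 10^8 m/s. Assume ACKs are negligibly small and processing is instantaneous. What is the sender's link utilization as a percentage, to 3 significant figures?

2.72 %

t_tx = L/R = 74000/110000000 = 0.000672727 s.
t_prop = 2560000/213000000 = 0.0120188 s; RTT = 0.0240376 s.
Cycle = t_tx + RTT = 0.0247103 s.
Utilization = t_tx / cycle = 0.000672727/0.0247103 = 2.72 %.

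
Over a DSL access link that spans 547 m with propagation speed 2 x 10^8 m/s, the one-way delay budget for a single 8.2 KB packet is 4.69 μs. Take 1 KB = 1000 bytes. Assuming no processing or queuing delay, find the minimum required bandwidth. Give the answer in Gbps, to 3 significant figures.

L = 65600 bits.
Propagation delay = 547 / 200000000 = 2.735 μs.
Transmission budget = 4.69 − 2.735 = 1.955 μs.
R ≥ L / t_tx = 65600 bits / 1.955e-06 s = 33.6 Gbps.

33.6 Gbps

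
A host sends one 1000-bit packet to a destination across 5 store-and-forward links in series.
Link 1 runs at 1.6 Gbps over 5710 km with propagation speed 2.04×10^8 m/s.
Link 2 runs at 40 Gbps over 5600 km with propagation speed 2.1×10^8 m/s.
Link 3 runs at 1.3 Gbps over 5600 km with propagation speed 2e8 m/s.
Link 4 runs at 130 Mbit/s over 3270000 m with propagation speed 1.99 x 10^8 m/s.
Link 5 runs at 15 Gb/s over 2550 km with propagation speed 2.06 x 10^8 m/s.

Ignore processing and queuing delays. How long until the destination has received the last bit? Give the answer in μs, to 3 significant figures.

111000 μs

Transmission delays (L/R per hop): 0.625, 0.025, 0.769231, 7.69231, 0.0666667 μs; sum = 9.17821 μs.
Propagation delays (d/s per hop): 27990.2, 26666.7, 28000, 16432.2, 12378.6 μs; sum = 111468 μs.
End-to-end = 111000 μs.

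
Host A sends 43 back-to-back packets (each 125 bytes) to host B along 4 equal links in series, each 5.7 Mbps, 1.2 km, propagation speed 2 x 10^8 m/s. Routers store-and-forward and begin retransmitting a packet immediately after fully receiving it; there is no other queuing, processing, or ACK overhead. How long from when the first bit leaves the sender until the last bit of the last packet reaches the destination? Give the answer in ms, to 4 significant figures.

Per-hop transmission t_tx = L/R = 1000/5700000 = 0.175439 ms.
Per-hop propagation t_prop = 1200/200000000 = 0.006 ms.
Pipeline fill: first packet needs 4·t_tx to clear all hops; remaining 42 packets each add one t_tx.
Total = (4+43-1)·t_tx + 4·t_prop = 46·0.175439 + 4·0.006 = 8.094 ms.

8.094 ms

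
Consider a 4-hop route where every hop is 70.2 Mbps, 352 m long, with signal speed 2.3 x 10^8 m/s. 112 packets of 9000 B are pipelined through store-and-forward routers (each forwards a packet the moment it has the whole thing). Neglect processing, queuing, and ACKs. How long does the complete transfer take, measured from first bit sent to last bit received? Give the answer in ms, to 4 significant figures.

118.0 ms

Per-hop transmission t_tx = L/R = 72000/70200000 = 1.02564 ms.
Per-hop propagation t_prop = 352/2.3e+08 = 0.00153043 ms.
Pipeline fill: first packet needs 4·t_tx to clear all hops; remaining 111 packets each add one t_tx.
Total = (4+112-1)·t_tx + 4·t_prop = 115·1.02564 + 4·0.00153043 = 118.0 ms.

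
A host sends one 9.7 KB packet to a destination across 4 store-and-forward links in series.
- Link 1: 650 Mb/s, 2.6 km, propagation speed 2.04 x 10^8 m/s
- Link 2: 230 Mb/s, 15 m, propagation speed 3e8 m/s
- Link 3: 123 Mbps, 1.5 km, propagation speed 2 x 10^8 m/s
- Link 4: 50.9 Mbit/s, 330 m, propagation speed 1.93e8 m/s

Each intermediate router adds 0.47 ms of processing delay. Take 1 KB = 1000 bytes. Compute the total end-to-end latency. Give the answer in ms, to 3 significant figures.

L = 77600 bits.
Transmission delays (L/R per hop): 0.119385, 0.337391, 0.630894, 1.52456 ms; sum = 2.61223 ms.
Propagation delays (d/s per hop): 0.0127451, 5e-05, 0.0075, 0.00170984 ms; sum = 0.0220049 ms.
Processing at 3 router(s): 3 × 0.47 ms = 1.41 ms.
End-to-end = 4.04 ms.

4.04 ms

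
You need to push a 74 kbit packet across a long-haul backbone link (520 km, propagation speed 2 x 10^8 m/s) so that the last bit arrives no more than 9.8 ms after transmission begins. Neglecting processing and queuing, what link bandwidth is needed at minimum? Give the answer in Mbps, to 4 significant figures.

Propagation delay = 520000 / 200000000 = 2.6 ms.
Transmission budget = 9.8 − 2.6 = 7.2 ms.
R ≥ L / t_tx = 74000 bits / 0.0072 s = 10.28 Mbps.

10.28 Mbps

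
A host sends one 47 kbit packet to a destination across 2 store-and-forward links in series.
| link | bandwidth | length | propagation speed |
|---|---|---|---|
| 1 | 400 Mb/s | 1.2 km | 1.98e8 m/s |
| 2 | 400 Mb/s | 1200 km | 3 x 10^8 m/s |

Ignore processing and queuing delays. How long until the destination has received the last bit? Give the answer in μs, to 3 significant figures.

4240 μs

L = 47000 bits.
Transmission delay per hop = L/R = 47000/400000000 = 117.5 μs; 2 hops → 235 μs.
Propagation delays (d/s per hop): 6.06061, 4000 μs; sum = 4006.06 μs.
End-to-end = 4240 μs.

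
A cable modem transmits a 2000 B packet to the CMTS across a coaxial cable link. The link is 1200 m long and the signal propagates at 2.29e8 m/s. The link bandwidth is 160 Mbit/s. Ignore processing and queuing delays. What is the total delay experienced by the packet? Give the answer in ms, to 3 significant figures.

0.105 ms

L = 2000 × 8 = 16000 bits.
Transmission delay = L/R = 16000 / 160000000 = 0.1 ms.
Propagation delay = d/s = 1200 m / 229000000 m/s = 0.00524017 ms.
Total = 0.105 ms.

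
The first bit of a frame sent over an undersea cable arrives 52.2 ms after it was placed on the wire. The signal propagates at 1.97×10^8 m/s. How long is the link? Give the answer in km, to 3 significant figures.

10300 km

d = s × t_prop = 197000000 × 0.0522 = 10300 km.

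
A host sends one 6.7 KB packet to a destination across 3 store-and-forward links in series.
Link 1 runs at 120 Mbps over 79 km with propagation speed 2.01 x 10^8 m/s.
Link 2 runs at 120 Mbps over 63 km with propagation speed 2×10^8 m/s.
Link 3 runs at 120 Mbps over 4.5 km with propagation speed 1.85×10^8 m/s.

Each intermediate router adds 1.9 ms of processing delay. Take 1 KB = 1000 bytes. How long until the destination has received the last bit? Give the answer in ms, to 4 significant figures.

5.872 ms

L = 53600 bits.
Transmission delay per hop = L/R = 53600/120000000 = 0.446667 ms; 3 hops → 1.34 ms.
Propagation delays (d/s per hop): 0.393035, 0.315, 0.0243243 ms; sum = 0.732359 ms.
Processing at 2 router(s): 2 × 1.9 ms = 3.8 ms.
End-to-end = 5.872 ms.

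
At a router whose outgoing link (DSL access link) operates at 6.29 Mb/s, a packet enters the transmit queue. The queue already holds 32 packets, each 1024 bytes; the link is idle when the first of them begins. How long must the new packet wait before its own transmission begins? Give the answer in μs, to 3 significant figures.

Each queued packet: L/R = 8192/6290000 = 1302.38 μs.
32 queued → 41676.3 μs.
Queuing delay = 41700 μs.

41700 μs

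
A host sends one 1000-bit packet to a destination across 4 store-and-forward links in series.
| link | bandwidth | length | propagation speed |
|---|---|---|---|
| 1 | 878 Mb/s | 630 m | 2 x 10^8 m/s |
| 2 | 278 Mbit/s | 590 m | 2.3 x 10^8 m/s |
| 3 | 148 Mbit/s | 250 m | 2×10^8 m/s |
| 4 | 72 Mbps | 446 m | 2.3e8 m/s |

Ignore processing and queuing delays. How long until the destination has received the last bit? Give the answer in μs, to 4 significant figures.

Transmission delays (L/R per hop): 1.13895, 3.59712, 6.75676, 13.8889 μs; sum = 25.3817 μs.
Propagation delays (d/s per hop): 3.15, 2.56522, 1.25, 1.93913 μs; sum = 8.90435 μs.
End-to-end = 34.29 μs.

34.29 μs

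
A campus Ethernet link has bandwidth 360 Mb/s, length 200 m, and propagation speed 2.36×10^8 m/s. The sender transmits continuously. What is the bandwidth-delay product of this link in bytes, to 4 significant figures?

38.14 bytes

Propagation delay = 200 / 236000000 = 8.47458e-07 s.
BDP = R × t_prop = 360000000 × 8.47458e-07 = 305.085 bits.
In bytes: 305.085/8 = 38.14 bytes.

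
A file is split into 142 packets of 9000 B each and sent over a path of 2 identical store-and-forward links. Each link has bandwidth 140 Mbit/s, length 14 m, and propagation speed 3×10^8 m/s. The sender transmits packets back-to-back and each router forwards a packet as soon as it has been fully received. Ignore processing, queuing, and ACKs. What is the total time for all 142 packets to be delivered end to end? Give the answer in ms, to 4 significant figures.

73.54 ms

Per-hop transmission t_tx = L/R = 72000/140000000 = 0.514286 ms.
Per-hop propagation t_prop = 14/300000000 = 4.66667e-05 ms.
Pipeline fill: first packet needs 2·t_tx to clear all hops; remaining 141 packets each add one t_tx.
Total = (2+142-1)·t_tx + 2·t_prop = 143·0.514286 + 2·4.66667e-05 = 73.54 ms.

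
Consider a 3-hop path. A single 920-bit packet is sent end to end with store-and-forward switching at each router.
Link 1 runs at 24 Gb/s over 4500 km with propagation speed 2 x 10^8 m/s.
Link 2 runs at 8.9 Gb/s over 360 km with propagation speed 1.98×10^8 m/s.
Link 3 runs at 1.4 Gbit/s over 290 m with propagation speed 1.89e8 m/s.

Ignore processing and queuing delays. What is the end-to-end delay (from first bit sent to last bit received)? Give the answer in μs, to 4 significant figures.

Transmission delays (L/R per hop): 0.0383333, 0.103371, 0.657143 μs; sum = 0.798847 μs.
Propagation delays (d/s per hop): 22500, 1818.18, 1.53439 μs; sum = 24319.7 μs.
End-to-end = 24320 μs.

24320 μs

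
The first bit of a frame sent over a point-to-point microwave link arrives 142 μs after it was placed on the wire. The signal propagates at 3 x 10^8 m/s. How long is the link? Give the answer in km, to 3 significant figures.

42.6 km

d = s × t_prop = 300000000 × 0.000142 = 42.6 km.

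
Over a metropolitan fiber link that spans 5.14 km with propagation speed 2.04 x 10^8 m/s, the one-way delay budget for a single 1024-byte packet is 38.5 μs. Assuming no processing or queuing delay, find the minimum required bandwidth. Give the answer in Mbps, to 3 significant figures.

616 Mbps

L = 8192 bits.
Propagation delay = 5140 / 204000000 = 25.1961 μs.
Transmission budget = 38.5 − 25.1961 = 13.3039 μs.
R ≥ L / t_tx = 8192 bits / 1.33039e-05 s = 616 Mbps.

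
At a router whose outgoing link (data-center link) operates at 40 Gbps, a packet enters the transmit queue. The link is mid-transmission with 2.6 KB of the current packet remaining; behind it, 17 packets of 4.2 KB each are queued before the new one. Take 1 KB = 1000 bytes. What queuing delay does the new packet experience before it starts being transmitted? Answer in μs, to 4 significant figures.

Each queued packet: L/R = 33600/40000000000 = 0.84 μs.
17 queued → 14.28 μs.
Plus remaining 20800 bits of current packet: 0.52 μs.
Queuing delay = 14.80 μs.

14.80 μs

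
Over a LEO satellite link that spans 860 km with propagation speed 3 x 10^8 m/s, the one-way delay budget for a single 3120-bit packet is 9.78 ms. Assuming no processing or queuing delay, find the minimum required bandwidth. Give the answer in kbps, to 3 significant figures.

Propagation delay = 860000 / 300000000 = 2.86667 ms.
Transmission budget = 9.78 − 2.86667 = 6.91333 ms.
R ≥ L / t_tx = 3120 bits / 0.00691333 s = 451 kbps.

451 kbps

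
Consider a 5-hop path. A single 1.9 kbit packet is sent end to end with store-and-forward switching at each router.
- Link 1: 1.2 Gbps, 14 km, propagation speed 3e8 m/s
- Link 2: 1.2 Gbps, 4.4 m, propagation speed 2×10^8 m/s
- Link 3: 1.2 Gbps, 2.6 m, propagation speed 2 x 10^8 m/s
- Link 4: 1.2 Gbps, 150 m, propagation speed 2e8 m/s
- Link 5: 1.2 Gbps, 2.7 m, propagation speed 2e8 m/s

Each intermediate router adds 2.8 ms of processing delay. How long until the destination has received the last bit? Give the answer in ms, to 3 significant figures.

L = 1900 bits.
Transmission delay per hop = L/R = 1900/1200000000 = 0.00158333 ms; 5 hops → 0.00791667 ms.
Propagation delays (d/s per hop): 0.0466667, 2.2e-05, 1.3e-05, 0.00075, 1.35e-05 ms; sum = 0.0474652 ms.
Processing at 4 router(s): 4 × 2.8 ms = 11.2 ms.
End-to-end = 11.3 ms.

11.3 ms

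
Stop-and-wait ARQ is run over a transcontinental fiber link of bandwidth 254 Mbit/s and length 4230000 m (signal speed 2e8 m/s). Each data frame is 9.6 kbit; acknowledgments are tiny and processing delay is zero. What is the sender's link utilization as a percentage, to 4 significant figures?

t_tx = L/R = 9600/254000000 = 3.77953e-05 s.
t_prop = 4230000/200000000 = 0.02115 s; RTT = 0.0423 s.
Cycle = t_tx + RTT = 0.0423378 s.
Utilization = t_tx / cycle = 3.77953e-05/0.0423378 = 0.08927 %.

0.08927 %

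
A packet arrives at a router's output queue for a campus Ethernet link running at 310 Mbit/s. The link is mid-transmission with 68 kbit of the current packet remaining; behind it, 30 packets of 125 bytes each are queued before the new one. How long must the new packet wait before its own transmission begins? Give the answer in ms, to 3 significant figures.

0.316 ms

Each queued packet: L/R = 1000/310000000 = 0.00322581 ms.
30 queued → 0.0967742 ms.
Plus remaining 68000 bits of current packet: 0.219355 ms.
Queuing delay = 0.316 ms.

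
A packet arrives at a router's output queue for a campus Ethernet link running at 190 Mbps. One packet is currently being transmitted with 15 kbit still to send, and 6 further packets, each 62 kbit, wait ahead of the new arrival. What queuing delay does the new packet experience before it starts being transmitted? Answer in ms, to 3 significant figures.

2.04 ms

Each queued packet: L/R = 62000/190000000 = 0.326316 ms.
6 queued → 1.95789 ms.
Plus remaining 15000 bits of current packet: 0.0789474 ms.
Queuing delay = 2.04 ms.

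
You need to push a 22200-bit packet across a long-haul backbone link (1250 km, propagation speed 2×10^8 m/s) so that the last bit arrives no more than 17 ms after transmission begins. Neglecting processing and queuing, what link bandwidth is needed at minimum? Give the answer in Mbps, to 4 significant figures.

Propagation delay = 1250000 / 200000000 = 6.25 ms.
Transmission budget = 17 − 6.25 = 10.75 ms.
R ≥ L / t_tx = 22200 bits / 0.01075 s = 2.065 Mbps.

2.065 Mbps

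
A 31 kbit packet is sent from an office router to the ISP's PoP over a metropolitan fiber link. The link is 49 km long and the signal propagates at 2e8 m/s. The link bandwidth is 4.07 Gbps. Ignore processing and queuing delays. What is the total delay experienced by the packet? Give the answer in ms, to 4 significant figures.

L = 31000 bits.
Transmission delay = L/R = 31000 / 4.07e+09 = 0.00761671 ms.
Propagation delay = d/s = 49000 m / 200000000 m/s = 0.245 ms.
Total = 0.2526 ms.

0.2526 ms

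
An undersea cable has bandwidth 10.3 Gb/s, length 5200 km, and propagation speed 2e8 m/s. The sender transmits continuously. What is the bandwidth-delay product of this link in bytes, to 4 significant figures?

Propagation delay = 5200000 / 200000000 = 0.026 s.
BDP = R × t_prop = 10300000000 × 0.026 = 267800000 bits.
In bytes: 267800000/8 = 33480000 bytes.

33480000 bytes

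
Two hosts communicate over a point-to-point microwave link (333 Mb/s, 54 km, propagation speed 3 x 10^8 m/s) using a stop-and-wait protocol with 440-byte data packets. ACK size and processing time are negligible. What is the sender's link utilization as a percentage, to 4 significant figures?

t_tx = L/R = 3520/333000000 = 1.05706e-05 s.
t_prop = 54000/300000000 = 0.00018 s; RTT = 0.00036 s.
Cycle = t_tx + RTT = 0.000370571 s.
Utilization = t_tx / cycle = 1.05706e-05/0.000370571 = 2.853 %.

2.853 %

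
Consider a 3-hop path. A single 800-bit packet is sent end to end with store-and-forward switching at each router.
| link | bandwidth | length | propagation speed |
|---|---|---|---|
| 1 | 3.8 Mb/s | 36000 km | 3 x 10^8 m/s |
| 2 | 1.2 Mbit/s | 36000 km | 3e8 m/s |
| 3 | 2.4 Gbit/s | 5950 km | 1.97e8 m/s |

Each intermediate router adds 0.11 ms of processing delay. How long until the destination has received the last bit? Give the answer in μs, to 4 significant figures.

Transmission delays (L/R per hop): 210.526, 666.667, 0.333333 μs; sum = 877.526 μs.
Propagation delays (d/s per hop): 120000, 120000, 30203 μs; sum = 270203 μs.
Processing at 2 router(s): 2 × 0.11 ms = 220 μs.
End-to-end = 271300 μs.

271300 μs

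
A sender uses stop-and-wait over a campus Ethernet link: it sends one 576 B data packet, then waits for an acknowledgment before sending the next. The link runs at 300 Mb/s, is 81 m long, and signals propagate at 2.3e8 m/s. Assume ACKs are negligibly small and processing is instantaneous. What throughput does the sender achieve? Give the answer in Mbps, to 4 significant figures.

286.8 Mbps

t_tx = L/R = 4608/300000000 = 1.536e-05 s.
t_prop = 81/2.3e+08 = 3.52174e-07 s; RTT = 7.04348e-07 s.
Cycle = t_tx + RTT = 1.60643e-05 s.
Throughput = L / cycle = 4608 / 1.60643e-05 = 286.8 Mbps.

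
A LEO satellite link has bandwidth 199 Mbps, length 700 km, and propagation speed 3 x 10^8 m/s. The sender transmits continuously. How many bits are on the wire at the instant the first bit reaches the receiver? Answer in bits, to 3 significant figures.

Propagation delay = 700000 / 300000000 = 0.00233333 s.
BDP = R × t_prop = 199000000 × 0.00233333 = 464333 bits.

464000 bits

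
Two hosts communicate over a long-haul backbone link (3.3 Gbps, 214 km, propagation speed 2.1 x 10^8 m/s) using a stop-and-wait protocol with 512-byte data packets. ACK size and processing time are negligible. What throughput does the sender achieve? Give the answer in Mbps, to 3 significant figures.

t_tx = L/R = 4096/3300000000 = 1.24121e-06 s.
t_prop = 214000/210000000 = 0.00101905 s; RTT = 0.0020381 s.
Cycle = t_tx + RTT = 0.00203934 s.
Throughput = L / cycle = 4096 / 0.00203934 = 2.01 Mbps.

2.01 Mbps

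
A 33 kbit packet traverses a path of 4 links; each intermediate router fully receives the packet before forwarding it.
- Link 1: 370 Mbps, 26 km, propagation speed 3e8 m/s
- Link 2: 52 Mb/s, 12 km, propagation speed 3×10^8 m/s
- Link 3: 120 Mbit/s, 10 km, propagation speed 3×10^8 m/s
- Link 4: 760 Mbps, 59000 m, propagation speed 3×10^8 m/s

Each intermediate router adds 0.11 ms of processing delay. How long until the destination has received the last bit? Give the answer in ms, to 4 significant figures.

L = 33000 bits.
Transmission delays (L/R per hop): 0.0891892, 0.634615, 0.275, 0.0434211 ms; sum = 1.04223 ms.
Propagation delays (d/s per hop): 0.0866667, 0.04, 0.0333333, 0.196667 ms; sum = 0.356667 ms.
Processing at 3 router(s): 3 × 0.11 ms = 0.33 ms.
End-to-end = 1.729 ms.

1.729 ms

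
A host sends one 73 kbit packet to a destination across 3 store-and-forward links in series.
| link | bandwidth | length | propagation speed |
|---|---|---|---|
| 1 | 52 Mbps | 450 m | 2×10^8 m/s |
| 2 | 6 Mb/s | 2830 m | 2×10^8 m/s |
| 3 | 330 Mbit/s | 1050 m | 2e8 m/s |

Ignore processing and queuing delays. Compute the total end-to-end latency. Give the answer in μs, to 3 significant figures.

13800 μs

L = 73000 bits.
Transmission delays (L/R per hop): 1403.85, 12166.7, 221.212 μs; sum = 13791.7 μs.
Propagation delays (d/s per hop): 2.25, 14.15, 5.25 μs; sum = 21.65 μs.
End-to-end = 13800 μs.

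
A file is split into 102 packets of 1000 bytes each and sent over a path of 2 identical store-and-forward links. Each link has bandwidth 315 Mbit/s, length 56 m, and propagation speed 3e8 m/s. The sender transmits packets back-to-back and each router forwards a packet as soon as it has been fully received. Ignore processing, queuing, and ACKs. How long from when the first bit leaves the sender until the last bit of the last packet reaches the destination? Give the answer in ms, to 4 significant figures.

2.616 ms

Per-hop transmission t_tx = L/R = 8000/315000000 = 0.0253968 ms.
Per-hop propagation t_prop = 56/300000000 = 0.000186667 ms.
Pipeline fill: first packet needs 2·t_tx to clear all hops; remaining 101 packets each add one t_tx.
Total = (2+102-1)·t_tx + 2·t_prop = 103·0.0253968 + 2·0.000186667 = 2.616 ms.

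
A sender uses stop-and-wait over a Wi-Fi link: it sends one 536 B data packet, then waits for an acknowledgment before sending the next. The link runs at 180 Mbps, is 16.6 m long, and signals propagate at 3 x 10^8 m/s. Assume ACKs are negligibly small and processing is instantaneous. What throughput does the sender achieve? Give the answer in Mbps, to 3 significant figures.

179 Mbps

t_tx = L/R = 4288/180000000 = 2.38222e-05 s.
t_prop = 16.6/300000000 = 5.53333e-08 s; RTT = 1.10667e-07 s.
Cycle = t_tx + RTT = 2.39329e-05 s.
Throughput = L / cycle = 4288 / 2.39329e-05 = 179 Mbps.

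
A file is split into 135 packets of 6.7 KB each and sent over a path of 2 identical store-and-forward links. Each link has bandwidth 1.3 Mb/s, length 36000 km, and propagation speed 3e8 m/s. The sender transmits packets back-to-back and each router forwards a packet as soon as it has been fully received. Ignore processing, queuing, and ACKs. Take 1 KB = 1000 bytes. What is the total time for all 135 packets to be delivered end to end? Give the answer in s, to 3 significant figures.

Per-hop transmission t_tx = L/R = 53600/1300000 = 0.0412308 s.
Per-hop propagation t_prop = 36000000/300000000 = 0.12 s.
Pipeline fill: first packet needs 2·t_tx to clear all hops; remaining 134 packets each add one t_tx.
Total = (2+135-1)·t_tx + 2·t_prop = 136·0.0412308 + 2·0.12 = 5.85 s.

5.85 s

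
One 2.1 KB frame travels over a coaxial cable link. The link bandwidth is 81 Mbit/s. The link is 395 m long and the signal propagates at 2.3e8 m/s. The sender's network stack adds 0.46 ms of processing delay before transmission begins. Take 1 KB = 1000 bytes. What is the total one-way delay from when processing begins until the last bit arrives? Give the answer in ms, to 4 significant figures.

L = 16800 bits.
Transmission delay = L/R = 16800 / 81000000 = 0.207407 ms.
Propagation delay = d/s = 395 m / 2.3e+08 m/s = 0.00171739 ms.
Plus processing delay 0.46 ms = 0.46 ms.
Total = 0.6691 ms.

0.6691 ms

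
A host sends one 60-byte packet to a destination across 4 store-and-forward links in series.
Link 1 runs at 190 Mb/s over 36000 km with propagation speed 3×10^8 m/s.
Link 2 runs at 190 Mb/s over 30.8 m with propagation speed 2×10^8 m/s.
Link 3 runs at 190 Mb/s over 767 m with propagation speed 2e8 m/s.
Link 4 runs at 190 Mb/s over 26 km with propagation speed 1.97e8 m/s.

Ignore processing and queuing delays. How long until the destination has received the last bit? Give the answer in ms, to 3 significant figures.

L = 60 × 8 = 480 bits.
Transmission delay per hop = L/R = 480/190000000 = 0.00252632 ms; 4 hops → 0.0101053 ms.
Propagation delays (d/s per hop): 120, 0.000154, 0.003835, 0.13198 ms; sum = 120.136 ms.
End-to-end = 120 ms.

120 ms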